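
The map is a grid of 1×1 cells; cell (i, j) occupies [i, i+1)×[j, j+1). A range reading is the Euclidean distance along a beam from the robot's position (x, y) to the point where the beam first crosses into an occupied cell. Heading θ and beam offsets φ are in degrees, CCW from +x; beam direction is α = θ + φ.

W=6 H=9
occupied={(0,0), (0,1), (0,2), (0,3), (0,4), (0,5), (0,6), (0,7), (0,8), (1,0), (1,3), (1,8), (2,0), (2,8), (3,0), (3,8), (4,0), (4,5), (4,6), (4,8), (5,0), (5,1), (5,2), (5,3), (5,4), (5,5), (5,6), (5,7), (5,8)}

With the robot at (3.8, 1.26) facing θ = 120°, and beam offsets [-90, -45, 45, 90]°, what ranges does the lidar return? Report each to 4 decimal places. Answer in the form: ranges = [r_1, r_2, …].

beam 1: φ=-90°, α=30°
  dir = (cos 30°, sin 30°) = (0.8660, 0.5000); from cell (3,1)
  next x-line at t=0.2309, next y-line at t=1.4800; Δt_x=1.1547, Δt_y=2.0000
    x: enter (4,1) at t=0.2309
    x: enter (5,1) at t=1.3856 ← occupied
  → r_1 = 1.3856
beam 2: φ=-45°, α=75°
  dir = (cos 75°, sin 75°) = (0.2588, 0.9659); from cell (3,1)
  next x-line at t=0.7727, next y-line at t=0.7661; Δt_x=3.8637, Δt_y=1.0353
    y: enter (3,2) at t=0.7661
    x: enter (4,2) at t=0.7727
    y: enter (4,3) at t=1.8014
    y: enter (4,4) at t=2.8367
    y: enter (4,5) at t=3.8719 ← occupied
  → r_2 = 3.8719
beam 3: φ=45°, α=165°
  dir = (cos 165°, sin 165°) = (-0.9659, 0.2588); from cell (3,1)
  next x-line at t=0.8282, next y-line at t=2.8591; Δt_x=1.0353, Δt_y=3.8637
    x: enter (2,1) at t=0.8282
    x: enter (1,1) at t=1.8635
    y: enter (1,2) at t=2.8591
    x: enter (0,2) at t=2.8988 ← occupied
  → r_3 = 2.8988
beam 4: φ=90°, α=210°
  dir = (cos 210°, sin 210°) = (-0.8660, -0.5000); from cell (3,1)
  next x-line at t=0.9238, next y-line at t=0.5200; Δt_x=1.1547, Δt_y=2.0000
    y: enter (3,0) at t=0.5200 ← occupied
  → r_4 = 0.5200

ranges = [1.3856, 3.8719, 2.8988, 0.5200]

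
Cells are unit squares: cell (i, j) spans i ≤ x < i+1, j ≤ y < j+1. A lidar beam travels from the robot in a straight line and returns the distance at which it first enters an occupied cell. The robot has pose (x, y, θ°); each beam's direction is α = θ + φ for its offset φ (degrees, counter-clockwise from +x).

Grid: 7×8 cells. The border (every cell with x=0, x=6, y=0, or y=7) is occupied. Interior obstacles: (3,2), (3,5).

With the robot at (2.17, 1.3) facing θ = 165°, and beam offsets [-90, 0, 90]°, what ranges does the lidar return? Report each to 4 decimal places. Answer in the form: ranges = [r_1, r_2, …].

beam 1: φ=-90°, α=75°
  direction (0.2588, 0.9659); cell (2,1); t to first gridline: x 3.2069, y 0.7247 (then +3.8637 / +1.0353)
    (2,2) via y @ 0.7247
    (2,3) via y @ 1.7600
    (2,4) via y @ 2.7952
    (3,4) via x @ 3.2069
    (3,5) via y @ 3.8305  # hit
  → r_1 = 3.8305
beam 2: φ=0°, α=165°
  direction (-0.9659, 0.2588); cell (2,1); t to first gridline: x 0.1760, y 2.7046 (then +1.0353 / +3.8637)
    (1,1) via x @ 0.1760
    (0,1) via x @ 1.2113  # hit
  → r_2 = 1.2113
beam 3: φ=90°, α=255°
  direction (-0.2588, -0.9659); cell (2,1); t to first gridline: x 0.6568, y 0.3106 (then +3.8637 / +1.0353)
    (2,0) via y @ 0.3106  # hit
  → r_3 = 0.3106

ranges = [3.8305, 1.2113, 0.3106]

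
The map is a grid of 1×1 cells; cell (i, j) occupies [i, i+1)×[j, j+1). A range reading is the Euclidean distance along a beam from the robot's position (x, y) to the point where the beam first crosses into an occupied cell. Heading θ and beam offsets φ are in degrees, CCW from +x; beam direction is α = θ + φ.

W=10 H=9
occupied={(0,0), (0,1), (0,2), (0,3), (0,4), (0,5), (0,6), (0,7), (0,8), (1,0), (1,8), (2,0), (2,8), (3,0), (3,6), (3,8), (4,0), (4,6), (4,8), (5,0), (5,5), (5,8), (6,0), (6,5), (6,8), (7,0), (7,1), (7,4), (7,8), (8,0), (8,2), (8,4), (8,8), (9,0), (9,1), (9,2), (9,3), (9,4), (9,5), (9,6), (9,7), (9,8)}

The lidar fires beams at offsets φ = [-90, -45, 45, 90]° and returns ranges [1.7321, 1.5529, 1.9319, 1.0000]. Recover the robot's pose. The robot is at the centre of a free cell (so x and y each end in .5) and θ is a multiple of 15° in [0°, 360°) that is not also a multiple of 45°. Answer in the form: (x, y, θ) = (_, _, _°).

(x, y, θ) = (7.5, 6.5, 150°)

The pose lattice has 48·16 = 768 candidates. Test each by forward raycasting.
  (6.5, 7.5, 150°): beam 1 = 0.5774 ≠ 1.7321 ✗
  (8.5, 6.5, 30°): beam 1 = 1.0000 ≠ 1.7321 ✗
  (5.5, 4.5, 60°): beam 1 = 3.0000 ≠ 1.7321 ✗
  (1.5, 7.5, 165°): beam 1 = 0.5176 ≠ 1.7321 ✗
  …
  (7.5, 6.5, 150°): r_1=1.7321, r_2=1.5529, r_3=1.9319, r_4=1.0000 — all match ✓
Only this pose fits every beam.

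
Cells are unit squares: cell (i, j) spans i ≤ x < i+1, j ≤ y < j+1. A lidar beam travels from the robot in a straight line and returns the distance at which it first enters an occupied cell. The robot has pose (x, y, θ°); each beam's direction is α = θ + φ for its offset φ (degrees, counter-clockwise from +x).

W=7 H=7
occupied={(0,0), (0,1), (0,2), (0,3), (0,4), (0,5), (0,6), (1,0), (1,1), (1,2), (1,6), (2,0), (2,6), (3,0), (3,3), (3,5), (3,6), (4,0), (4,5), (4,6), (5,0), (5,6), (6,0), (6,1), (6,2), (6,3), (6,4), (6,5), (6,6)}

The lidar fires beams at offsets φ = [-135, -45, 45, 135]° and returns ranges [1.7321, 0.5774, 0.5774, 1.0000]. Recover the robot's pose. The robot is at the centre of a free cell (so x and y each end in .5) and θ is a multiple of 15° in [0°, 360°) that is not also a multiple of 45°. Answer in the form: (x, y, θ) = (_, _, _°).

(x, y, θ) = (2.5, 1.5, 195°)

Enumerate (i+0.5, j+0.5, θ) over the 20 free cells and 16 admissible headings. For each, cast all 4 beams and compare to the given ranges.
  (2.5, 1.5, 120°): beam 1 = 1.9319 ≠ 1.7321 ✗
  (5.5, 2.5, 15°): beam 3 = 1.0000 ≠ 0.5774 ✗
  (3.5, 1.5, 345°): beam 1 = 1.0000 ≠ 1.7321 ✗
  (5.5, 4.5, 105°): beam 1 = 0.5774 ≠ 1.7321 ✗
  (4.5, 1.5, 300°): beam 1 = 2.5882 ≠ 1.7321 ✗
  …
  (2.5, 1.5, 195°): r_1=1.7321, r_2=0.5774, r_3=0.5774, r_4=1.0000 — all match ✓
Unique over the lattice → pose = (2.5, 1.5, 195°).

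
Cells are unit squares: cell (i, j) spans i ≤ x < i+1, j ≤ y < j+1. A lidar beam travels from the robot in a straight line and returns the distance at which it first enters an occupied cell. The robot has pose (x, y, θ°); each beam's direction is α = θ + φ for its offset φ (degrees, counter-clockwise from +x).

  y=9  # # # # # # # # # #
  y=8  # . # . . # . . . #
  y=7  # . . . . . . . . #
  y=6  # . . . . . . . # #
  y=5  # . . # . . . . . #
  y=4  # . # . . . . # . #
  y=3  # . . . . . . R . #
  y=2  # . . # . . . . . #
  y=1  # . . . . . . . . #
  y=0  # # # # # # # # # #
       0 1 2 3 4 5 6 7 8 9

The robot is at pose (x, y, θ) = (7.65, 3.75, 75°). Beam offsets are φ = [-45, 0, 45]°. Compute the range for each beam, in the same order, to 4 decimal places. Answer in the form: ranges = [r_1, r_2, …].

beam 1: φ=-45°, α=30°
  d=(0.8660,0.5000)  start (7,3)  tX=0.4041 tY=0.5000  stride 1/|dx|=1.1547 1/|dy|=2.0000
    cross x-line → (8,3), t=0.4041
    cross y-line → (8,4), t=0.5000
    cross x-line → (9,4), t=1.5588 (wall)
  → r_1 = 1.5588
beam 2: φ=0°, α=75°
  d=(0.2588,0.9659)  start (7,3)  tX=1.3523 tY=0.2588  stride 1/|dx|=3.8637 1/|dy|=1.0353
    cross y-line → (7,4), t=0.2588 (wall)
  → r_2 = 0.2588
beam 3: φ=45°, α=120°
  d=(-0.5000,0.8660)  start (7,3)  tX=1.3000 tY=0.2887  stride 1/|dx|=2.0000 1/|dy|=1.1547
    cross y-line → (7,4), t=0.2887 (wall)
  → r_3 = 0.2887

ranges = [1.5588, 0.2588, 0.2887]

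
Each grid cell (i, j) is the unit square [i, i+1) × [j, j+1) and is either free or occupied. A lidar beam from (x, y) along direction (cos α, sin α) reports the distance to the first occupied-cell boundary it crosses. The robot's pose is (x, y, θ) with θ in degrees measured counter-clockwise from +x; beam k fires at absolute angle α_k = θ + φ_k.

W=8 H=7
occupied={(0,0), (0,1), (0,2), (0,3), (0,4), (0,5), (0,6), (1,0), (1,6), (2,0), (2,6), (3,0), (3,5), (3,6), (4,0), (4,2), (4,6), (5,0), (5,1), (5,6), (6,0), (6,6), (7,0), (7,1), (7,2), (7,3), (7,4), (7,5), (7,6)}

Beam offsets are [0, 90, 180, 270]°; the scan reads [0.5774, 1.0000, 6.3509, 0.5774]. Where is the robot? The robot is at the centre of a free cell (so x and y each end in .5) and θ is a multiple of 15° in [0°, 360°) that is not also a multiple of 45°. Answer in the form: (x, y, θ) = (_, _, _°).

(x, y, θ) = (1.5, 5.5, 150°)

Candidates: 27 free-cell centres × 16 headings = 432 poses. Raycast each; keep the one whose scan matches to 4 dp.
  (3.5, 1.5, 15°): beam 1 = 1.5529 ≠ 0.5774 ✗
  (6.5, 5.5, 165°): beam 1 = 1.9319 ≠ 0.5774 ✗
  (2.5, 3.5, 285°): beam 1 = 2.5882 ≠ 0.5774 ✗
  …
  (1.5, 5.5, 150°): r_1=0.5774, r_2=1.0000, r_3=6.3509, r_4=0.5774 — all match ✓
Unique over the lattice → pose = (1.5, 5.5, 150°).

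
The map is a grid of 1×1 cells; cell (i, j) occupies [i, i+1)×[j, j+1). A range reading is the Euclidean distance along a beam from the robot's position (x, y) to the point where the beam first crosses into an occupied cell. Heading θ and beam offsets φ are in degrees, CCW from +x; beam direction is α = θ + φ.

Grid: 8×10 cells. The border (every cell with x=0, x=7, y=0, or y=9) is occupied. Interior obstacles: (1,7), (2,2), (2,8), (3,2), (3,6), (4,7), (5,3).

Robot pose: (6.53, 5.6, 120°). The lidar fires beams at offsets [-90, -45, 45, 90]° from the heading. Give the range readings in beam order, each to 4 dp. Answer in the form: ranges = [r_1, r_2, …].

ranges = [0.5427, 1.8159, 2.6192, 5.2000]

beam 1: φ=-90°, α=30°
  dir = (cos 30°, sin 30°) = (0.8660, 0.5000); from cell (6,5)
  next x-line at t=0.5427, next y-line at t=0.8000; Δt_x=1.1547, Δt_y=2.0000
    x: enter (7,5) at t=0.5427 ← occupied
  → r_1 = 0.5427
beam 2: φ=-45°, α=75°
  dir = (cos 75°, sin 75°) = (0.2588, 0.9659); from cell (6,5)
  next x-line at t=1.8159, next y-line at t=0.4141; Δt_x=3.8637, Δt_y=1.0353
    y: enter (6,6) at t=0.4141
    y: enter (6,7) at t=1.4494
    x: enter (7,7) at t=1.8159 ← occupied
  → r_2 = 1.8159
beam 3: φ=45°, α=165°
  dir = (cos 165°, sin 165°) = (-0.9659, 0.2588); from cell (6,5)
  next x-line at t=0.5487, next y-line at t=1.5455; Δt_x=1.0353, Δt_y=3.8637
    x: enter (5,5) at t=0.5487
    y: enter (5,6) at t=1.5455
    x: enter (4,6) at t=1.5840
    x: enter (3,6) at t=2.6192 ← occupied
  → r_3 = 2.6192
beam 4: φ=90°, α=210°
  dir = (cos 210°, sin 210°) = (-0.8660, -0.5000); from cell (6,5)
  next x-line at t=0.6120, next y-line at t=1.2000; Δt_x=1.1547, Δt_y=2.0000
    x: enter (5,5) at t=0.6120
    y: enter (5,4) at t=1.2000
    x: enter (4,4) at t=1.7667
    x: enter (3,4) at t=2.9214
    y: enter (3,3) at t=3.2000
    x: enter (2,3) at t=4.0761
    y: enter (2,2) at t=5.2000 ← occupied
  → r_4 = 5.2000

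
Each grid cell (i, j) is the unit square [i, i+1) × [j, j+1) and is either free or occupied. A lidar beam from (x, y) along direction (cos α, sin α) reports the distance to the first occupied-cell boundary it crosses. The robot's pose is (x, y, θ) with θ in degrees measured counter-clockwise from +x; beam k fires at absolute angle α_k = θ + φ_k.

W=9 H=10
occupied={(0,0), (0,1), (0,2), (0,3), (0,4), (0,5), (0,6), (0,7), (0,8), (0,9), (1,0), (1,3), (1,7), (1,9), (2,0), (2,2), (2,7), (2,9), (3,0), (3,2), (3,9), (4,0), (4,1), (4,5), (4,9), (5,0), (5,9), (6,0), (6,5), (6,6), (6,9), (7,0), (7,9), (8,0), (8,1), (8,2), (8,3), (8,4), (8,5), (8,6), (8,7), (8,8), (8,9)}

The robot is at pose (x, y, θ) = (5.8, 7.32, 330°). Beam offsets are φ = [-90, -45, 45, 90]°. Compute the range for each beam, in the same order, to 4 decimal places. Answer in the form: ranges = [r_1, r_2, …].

beam 1: φ=-90°, α=240°
  direction (-0.5000, -0.8660); cell (5,7); t to first gridline: x 1.6000, y 0.3695 (then +2.0000 / +1.1547)
    (5,6) via y @ 0.3695
    (5,5) via y @ 1.5242
    (4,5) via x @ 1.6000  # hit
  → r_1 = 1.6000
beam 2: φ=-45°, α=285°
  direction (0.2588, -0.9659); cell (5,7); t to first gridline: x 0.7727, y 0.3313 (then +3.8637 / +1.0353)
    (5,6) via y @ 0.3313
    (6,6) via x @ 0.7727  # hit
  → r_2 = 0.7727
beam 3: φ=45°, α=15°
  direction (0.9659, 0.2588); cell (5,7); t to first gridline: x 0.2071, y 2.6273 (then +1.0353 / +3.8637)
    (6,7) via x @ 0.2071
    (7,7) via x @ 1.2423
    (8,7) via x @ 2.2776  # hit
  → r_3 = 2.2776
beam 4: φ=90°, α=60°
  direction (0.5000, 0.8660); cell (5,7); t to first gridline: x 0.4000, y 0.7852 (then +2.0000 / +1.1547)
    (6,7) via x @ 0.4000
    (6,8) via y @ 0.7852
    (6,9) via y @ 1.9399  # hit
  → r_4 = 1.9399

ranges = [1.6000, 0.7727, 2.2776, 1.9399]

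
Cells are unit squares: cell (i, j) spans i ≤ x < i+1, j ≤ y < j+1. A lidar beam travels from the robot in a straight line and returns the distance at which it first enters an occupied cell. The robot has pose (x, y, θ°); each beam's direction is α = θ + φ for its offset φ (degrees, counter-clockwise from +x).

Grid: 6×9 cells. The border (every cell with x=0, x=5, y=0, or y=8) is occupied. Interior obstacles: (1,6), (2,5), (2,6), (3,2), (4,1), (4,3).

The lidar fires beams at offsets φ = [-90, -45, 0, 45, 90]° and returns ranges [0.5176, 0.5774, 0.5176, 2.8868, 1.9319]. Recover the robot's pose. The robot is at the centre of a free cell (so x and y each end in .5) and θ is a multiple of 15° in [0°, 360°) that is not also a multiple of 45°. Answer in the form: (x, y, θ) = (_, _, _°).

Candidates: 22 free-cell centres × 16 headings = 352 poses. Raycast each; keep the one whose scan matches to 4 dp.
  (1.5, 7.5, 345°): beam 3 = 3.6235 ≠ 0.5176 ✗
  (3.5, 6.5, 30°): beam 1 = 2.8868 ≠ 0.5176 ✗
  (4.5, 7.5, 285°): beam 1 = 1.9319 ≠ 0.5176 ✗
  (3.5, 3.5, 195°): beam 1 = 1.9319 ≠ 0.5176 ✗
  (3.5, 1.5, 330°): beam 1 = 0.5774 ≠ 0.5176 ✗
  …
  (3.5, 1.5, 105°): r_1=0.5176, r_2=0.5774, r_3=0.5176, r_4=2.8868, r_5=1.9319 — all match ✓
Unique over the lattice → pose = (3.5, 1.5, 105°).

(x, y, θ) = (3.5, 1.5, 105°)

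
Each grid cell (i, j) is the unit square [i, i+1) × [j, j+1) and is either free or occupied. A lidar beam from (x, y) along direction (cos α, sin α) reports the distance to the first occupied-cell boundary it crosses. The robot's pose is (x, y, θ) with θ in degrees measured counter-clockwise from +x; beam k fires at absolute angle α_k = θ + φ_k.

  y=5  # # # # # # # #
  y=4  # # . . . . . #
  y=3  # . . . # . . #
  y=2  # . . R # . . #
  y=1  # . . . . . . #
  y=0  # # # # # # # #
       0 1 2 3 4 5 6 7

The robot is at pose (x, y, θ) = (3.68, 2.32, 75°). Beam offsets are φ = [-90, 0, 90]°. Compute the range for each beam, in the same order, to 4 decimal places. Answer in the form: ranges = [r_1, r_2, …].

ranges = [0.3313, 1.2364, 2.7745]

beam 1: φ=-90°, α=345°
  cosα=0.9659 sinα=-0.2588 | (3,2) | tMaxX 0.3313 tMaxY 1.2364 | tΔX 1.0353 tΔY 3.8637
    t=0.3313 [x] (4,2) — stop
  → r_1 = 0.3313
beam 2: φ=0°, α=75°
  cosα=0.2588 sinα=0.9659 | (3,2) | tMaxX 1.2364 tMaxY 0.7040 | tΔX 3.8637 tΔY 1.0353
    t=0.7040 [y] (3,3)
    t=1.2364 [x] (4,3) — stop
  → r_2 = 1.2364
beam 3: φ=90°, α=165°
  cosα=-0.9659 sinα=0.2588 | (3,2) | tMaxX 0.7040 tMaxY 2.6273 | tΔX 1.0353 tΔY 3.8637
    t=0.7040 [x] (2,2)
    t=1.7393 [x] (1,2)
    t=2.6273 [y] (1,3)
    t=2.7745 [x] (0,3) — stop
  → r_3 = 2.7745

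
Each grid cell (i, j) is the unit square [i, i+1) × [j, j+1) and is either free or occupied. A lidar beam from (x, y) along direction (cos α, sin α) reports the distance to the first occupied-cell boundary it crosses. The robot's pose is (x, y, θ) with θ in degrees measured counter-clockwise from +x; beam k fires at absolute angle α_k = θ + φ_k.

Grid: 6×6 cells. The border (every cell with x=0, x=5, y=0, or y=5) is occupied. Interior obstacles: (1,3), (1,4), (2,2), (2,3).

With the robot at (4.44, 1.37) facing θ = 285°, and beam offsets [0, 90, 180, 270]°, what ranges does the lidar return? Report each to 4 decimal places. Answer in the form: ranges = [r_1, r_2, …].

beam 1: φ=0°, α=285°
  direction (0.2588, -0.9659); cell (4,1); t to first gridline: x 2.1637, y 0.3831 (then +3.8637 / +1.0353)
    (4,0) via y @ 0.3831  # hit
  → r_1 = 0.3831
beam 2: φ=90°, α=15°
  direction (0.9659, 0.2588); cell (4,1); t to first gridline: x 0.5798, y 2.4341 (then +1.0353 / +3.8637)
    (5,1) via x @ 0.5798  # hit
  → r_2 = 0.5798
beam 3: φ=180°, α=105°
  direction (-0.2588, 0.9659); cell (4,1); t to first gridline: x 1.7000, y 0.6522 (then +3.8637 / +1.0353)
    (4,2) via y @ 0.6522
    (4,3) via y @ 1.6875
    (3,3) via x @ 1.7000
    (3,4) via y @ 2.7228
    (3,5) via y @ 3.7581  # hit
  → r_3 = 3.7581
beam 4: φ=270°, α=195°
  direction (-0.9659, -0.2588); cell (4,1); t to first gridline: x 0.4555, y 1.4296 (then +1.0353 / +3.8637)
    (3,1) via x @ 0.4555
    (3,0) via y @ 1.4296  # hit
  → r_4 = 1.4296

ranges = [0.3831, 0.5798, 3.7581, 1.4296]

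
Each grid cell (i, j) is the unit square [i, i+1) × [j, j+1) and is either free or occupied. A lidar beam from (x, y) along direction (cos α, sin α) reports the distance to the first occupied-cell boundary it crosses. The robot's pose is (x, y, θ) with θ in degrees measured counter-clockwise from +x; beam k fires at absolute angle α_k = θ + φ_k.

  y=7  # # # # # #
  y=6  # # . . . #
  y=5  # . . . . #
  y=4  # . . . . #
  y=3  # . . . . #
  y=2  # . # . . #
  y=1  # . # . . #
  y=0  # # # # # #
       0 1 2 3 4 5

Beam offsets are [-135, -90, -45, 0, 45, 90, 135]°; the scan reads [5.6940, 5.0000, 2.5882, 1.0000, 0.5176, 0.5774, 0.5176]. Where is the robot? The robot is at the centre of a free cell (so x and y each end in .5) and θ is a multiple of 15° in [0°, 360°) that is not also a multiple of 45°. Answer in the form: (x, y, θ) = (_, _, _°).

Candidates: 21 free-cell centres × 16 headings = 336 poses. Raycast each; keep the one whose scan matches to 4 dp.
  (4.5, 5.5, 285°): beam 1 = 2.8868 ≠ 5.6940 ✗
  (4.5, 5.5, 30°): beam 1 = 4.6587 ≠ 5.6940 ✗
  (1.5, 5.5, 105°): beam 1 = 4.0415 ≠ 5.6940 ✗
  …
  (2.5, 6.5, 30°): r_1=5.6940, r_2=5.0000, r_3=2.5882, r_4=1.0000, r_5=0.5176, r_6=0.5774, r_7=0.5176 — all match ✓
Only this pose fits every beam.

(x, y, θ) = (2.5, 6.5, 30°)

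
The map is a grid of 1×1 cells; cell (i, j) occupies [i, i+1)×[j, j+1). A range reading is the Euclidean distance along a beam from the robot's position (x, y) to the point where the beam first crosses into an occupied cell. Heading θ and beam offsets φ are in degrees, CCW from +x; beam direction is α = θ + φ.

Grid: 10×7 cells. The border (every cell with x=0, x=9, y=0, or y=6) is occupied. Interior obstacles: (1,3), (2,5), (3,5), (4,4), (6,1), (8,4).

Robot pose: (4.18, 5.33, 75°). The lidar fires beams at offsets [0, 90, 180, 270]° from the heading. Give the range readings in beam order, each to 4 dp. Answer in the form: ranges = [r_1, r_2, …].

beam 1: φ=0°, α=75°
  cosα=0.2588 sinα=0.9659 | (4,5) | tMaxX 3.1682 tMaxY 0.6936 | tΔX 3.8637 tΔY 1.0353
    t=0.6936 [y] (4,6) — stop
  → r_1 = 0.6936
beam 2: φ=90°, α=165°
  cosα=-0.9659 sinα=0.2588 | (4,5) | tMaxX 0.1863 tMaxY 2.5887 | tΔX 1.0353 tΔY 3.8637
    t=0.1863 [x] (3,5) — stop
  → r_2 = 0.1863
beam 3: φ=180°, α=255°
  cosα=-0.2588 sinα=-0.9659 | (4,5) | tMaxX 0.6955 tMaxY 0.3416 | tΔX 3.8637 tΔY 1.0353
    t=0.3416 [y] (4,4) — stop
  → r_3 = 0.3416
beam 4: φ=270°, α=345°
  cosα=0.9659 sinα=-0.2588 | (4,5) | tMaxX 0.8489 tMaxY 1.2750 | tΔX 1.0353 tΔY 3.8637
    t=0.8489 [x] (5,5)
    t=1.2750 [y] (5,4)
    t=1.8842 [x] (6,4)
    t=2.9195 [x] (7,4)
    t=3.9548 [x] (8,4) — stop
  → r_4 = 3.9548

ranges = [0.6936, 0.1863, 0.3416, 3.9548]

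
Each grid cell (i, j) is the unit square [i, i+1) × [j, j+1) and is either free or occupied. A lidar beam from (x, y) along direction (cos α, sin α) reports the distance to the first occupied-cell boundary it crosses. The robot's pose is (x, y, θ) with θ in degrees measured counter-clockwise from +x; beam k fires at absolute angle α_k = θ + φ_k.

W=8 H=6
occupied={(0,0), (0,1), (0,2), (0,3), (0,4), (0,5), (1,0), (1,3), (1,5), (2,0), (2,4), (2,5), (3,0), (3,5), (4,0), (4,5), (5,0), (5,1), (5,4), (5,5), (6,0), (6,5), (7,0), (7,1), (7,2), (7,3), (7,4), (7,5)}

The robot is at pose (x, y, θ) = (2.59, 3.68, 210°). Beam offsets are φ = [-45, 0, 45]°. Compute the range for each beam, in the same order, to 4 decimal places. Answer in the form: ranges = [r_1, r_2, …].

ranges = [0.6108, 0.6813, 2.7745]

beam 1: φ=-45°, α=165°
  dir = (cos 165°, sin 165°) = (-0.9659, 0.2588); from cell (2,3)
  next x-line at t=0.6108, next y-line at t=1.2364; Δt_x=1.0353, Δt_y=3.8637
    x: enter (1,3) at t=0.6108 ← occupied
  → r_1 = 0.6108
beam 2: φ=0°, α=210°
  dir = (cos 210°, sin 210°) = (-0.8660, -0.5000); from cell (2,3)
  next x-line at t=0.6813, next y-line at t=1.3600; Δt_x=1.1547, Δt_y=2.0000
    x: enter (1,3) at t=0.6813 ← occupied
  → r_2 = 0.6813
beam 3: φ=45°, α=255°
  dir = (cos 255°, sin 255°) = (-0.2588, -0.9659); from cell (2,3)
  next x-line at t=2.2796, next y-line at t=0.7040; Δt_x=3.8637, Δt_y=1.0353
    y: enter (2,2) at t=0.7040
    y: enter (2,1) at t=1.7393
    x: enter (1,1) at t=2.2796
    y: enter (1,0) at t=2.7745 ← occupied
  → r_3 = 2.7745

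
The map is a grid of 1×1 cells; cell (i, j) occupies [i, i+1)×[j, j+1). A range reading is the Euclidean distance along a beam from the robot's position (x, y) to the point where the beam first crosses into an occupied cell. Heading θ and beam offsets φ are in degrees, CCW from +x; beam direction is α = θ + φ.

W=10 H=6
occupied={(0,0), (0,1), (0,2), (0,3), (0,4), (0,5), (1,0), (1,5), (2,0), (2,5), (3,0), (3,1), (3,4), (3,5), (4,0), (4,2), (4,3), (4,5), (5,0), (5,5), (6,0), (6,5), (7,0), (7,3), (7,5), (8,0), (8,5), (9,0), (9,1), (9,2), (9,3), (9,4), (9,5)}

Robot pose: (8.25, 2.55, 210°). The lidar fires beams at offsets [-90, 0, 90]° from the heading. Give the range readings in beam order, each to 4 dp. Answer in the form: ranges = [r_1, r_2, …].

ranges = [0.5196, 3.1000, 1.5000]

beam 1: φ=-90°, α=120°
  d=(-0.5000,0.8660)  start (8,2)  tX=0.5000 tY=0.5196  stride 1/|dx|=2.0000 1/|dy|=1.1547
    cross x-line → (7,2), t=0.5000
    cross y-line → (7,3), t=0.5196 (wall)
  → r_1 = 0.5196
beam 2: φ=0°, α=210°
  d=(-0.8660,-0.5000)  start (8,2)  tX=0.2887 tY=1.1000  stride 1/|dx|=1.1547 1/|dy|=2.0000
    cross x-line → (7,2), t=0.2887
    cross y-line → (7,1), t=1.1000
    cross x-line → (6,1), t=1.4434
    cross x-line → (5,1), t=2.5981
    cross y-line → (5,0), t=3.1000 (wall)
  → r_2 = 3.1000
beam 3: φ=90°, α=300°
  d=(0.5000,-0.8660)  start (8,2)  tX=1.5000 tY=0.6351  stride 1/|dx|=2.0000 1/|dy|=1.1547
    cross y-line → (8,1), t=0.6351
    cross x-line → (9,1), t=1.5000 (wall)
  → r_3 = 1.5000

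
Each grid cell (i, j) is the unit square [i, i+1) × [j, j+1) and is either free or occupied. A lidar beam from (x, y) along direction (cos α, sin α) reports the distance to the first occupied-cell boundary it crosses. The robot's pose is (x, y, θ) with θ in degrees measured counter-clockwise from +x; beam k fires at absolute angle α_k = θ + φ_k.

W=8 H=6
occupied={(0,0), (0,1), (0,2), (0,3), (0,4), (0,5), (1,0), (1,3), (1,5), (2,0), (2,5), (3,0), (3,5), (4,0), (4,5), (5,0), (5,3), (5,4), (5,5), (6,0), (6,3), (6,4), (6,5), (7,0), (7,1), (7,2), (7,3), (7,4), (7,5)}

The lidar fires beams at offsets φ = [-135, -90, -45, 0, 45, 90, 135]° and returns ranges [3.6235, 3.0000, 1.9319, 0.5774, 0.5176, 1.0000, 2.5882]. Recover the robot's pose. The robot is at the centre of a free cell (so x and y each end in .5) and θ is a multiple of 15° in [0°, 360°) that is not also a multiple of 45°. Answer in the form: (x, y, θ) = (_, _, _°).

(x, y, θ) = (4.5, 1.5, 240°)

Candidates: 19 free-cell centres × 16 headings = 304 poses. Raycast each; keep the one whose scan matches to 4 dp.
  (6.5, 2.5, 165°): beam 1 = 0.5774 ≠ 3.6235 ✗
  (4.5, 4.5, 30°): beam 2 = 1.0000 ≠ 3.0000 ✗
  (4.5, 1.5, 105°): beam 1 = 1.0000 ≠ 3.6235 ✗
  (4.5, 4.5, 15°): beam 1 = 4.0415 ≠ 3.6235 ✗
  (4.5, 1.5, 15°): beam 1 = 0.5774 ≠ 3.6235 ✗
  …
  (4.5, 1.5, 240°): r_1=3.6235, r_2=3.0000, r_3=1.9319, r_4=0.5774, r_5=0.5176, r_6=1.0000, r_7=2.5882 — all match ✓
No second candidate reproduces the full scan.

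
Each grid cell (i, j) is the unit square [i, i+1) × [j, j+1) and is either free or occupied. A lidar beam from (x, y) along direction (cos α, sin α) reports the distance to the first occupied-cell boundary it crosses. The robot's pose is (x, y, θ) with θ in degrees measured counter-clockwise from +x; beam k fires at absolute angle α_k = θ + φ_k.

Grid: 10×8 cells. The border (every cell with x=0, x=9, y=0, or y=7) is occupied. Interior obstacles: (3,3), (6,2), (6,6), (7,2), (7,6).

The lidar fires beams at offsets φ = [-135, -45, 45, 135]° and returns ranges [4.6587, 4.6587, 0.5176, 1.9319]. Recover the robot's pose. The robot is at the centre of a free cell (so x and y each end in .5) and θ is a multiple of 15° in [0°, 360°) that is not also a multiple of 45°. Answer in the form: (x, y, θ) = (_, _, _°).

Candidates: 43 free-cell centres × 16 headings = 688 poses. Raycast each; keep the one whose scan matches to 4 dp.
  (8.5, 4.5, 285°): beam 1 = 5.0000 ≠ 4.6587 ✗
  (7.5, 5.5, 30°): beam 1 = 2.5882 ≠ 4.6587 ✗
  (4.5, 4.5, 195°): beam 1 = 2.8868 ≠ 4.6587 ✗
  (1.5, 5.5, 15°): beam 1 = 1.0000 ≠ 4.6587 ✗
  …
  (5.5, 1.5, 210°): r_1=4.6587, r_2=4.6587, r_3=0.5176, r_4=1.9319 — all match ✓
No second candidate reproduces the full scan.

(x, y, θ) = (5.5, 1.5, 210°)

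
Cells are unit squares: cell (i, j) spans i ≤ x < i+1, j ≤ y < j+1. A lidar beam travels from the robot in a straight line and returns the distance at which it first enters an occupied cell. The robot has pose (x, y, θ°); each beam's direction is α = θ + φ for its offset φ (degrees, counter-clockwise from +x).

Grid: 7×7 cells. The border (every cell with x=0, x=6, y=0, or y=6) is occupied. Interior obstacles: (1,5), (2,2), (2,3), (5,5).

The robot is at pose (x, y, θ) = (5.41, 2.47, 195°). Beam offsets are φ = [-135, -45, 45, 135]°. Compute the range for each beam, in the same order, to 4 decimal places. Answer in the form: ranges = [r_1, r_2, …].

ranges = [1.1800, 2.7828, 1.6974, 0.6813]

beam 1: φ=-135°, α=60°
  dir = (cos 60°, sin 60°) = (0.5000, 0.8660); from cell (5,2)
  next x-line at t=1.1800, next y-line at t=0.6120; Δt_x=2.0000, Δt_y=1.1547
    y: enter (5,3) at t=0.6120
    x: enter (6,3) at t=1.1800 ← occupied
  → r_1 = 1.1800
beam 2: φ=-45°, α=150°
  dir = (cos 150°, sin 150°) = (-0.8660, 0.5000); from cell (5,2)
  next x-line at t=0.4734, next y-line at t=1.0600; Δt_x=1.1547, Δt_y=2.0000
    x: enter (4,2) at t=0.4734
    y: enter (4,3) at t=1.0600
    x: enter (3,3) at t=1.6281
    x: enter (2,3) at t=2.7828 ← occupied
  → r_2 = 2.7828
beam 3: φ=45°, α=240°
  dir = (cos 240°, sin 240°) = (-0.5000, -0.8660); from cell (5,2)
  next x-line at t=0.8200, next y-line at t=0.5427; Δt_x=2.0000, Δt_y=1.1547
    y: enter (5,1) at t=0.5427
    x: enter (4,1) at t=0.8200
    y: enter (4,0) at t=1.6974 ← occupied
  → r_3 = 1.6974
beam 4: φ=135°, α=330°
  dir = (cos 330°, sin 330°) = (0.8660, -0.5000); from cell (5,2)
  next x-line at t=0.6813, next y-line at t=0.9400; Δt_x=1.1547, Δt_y=2.0000
    x: enter (6,2) at t=0.6813 ← occupied
  → r_4 = 0.6813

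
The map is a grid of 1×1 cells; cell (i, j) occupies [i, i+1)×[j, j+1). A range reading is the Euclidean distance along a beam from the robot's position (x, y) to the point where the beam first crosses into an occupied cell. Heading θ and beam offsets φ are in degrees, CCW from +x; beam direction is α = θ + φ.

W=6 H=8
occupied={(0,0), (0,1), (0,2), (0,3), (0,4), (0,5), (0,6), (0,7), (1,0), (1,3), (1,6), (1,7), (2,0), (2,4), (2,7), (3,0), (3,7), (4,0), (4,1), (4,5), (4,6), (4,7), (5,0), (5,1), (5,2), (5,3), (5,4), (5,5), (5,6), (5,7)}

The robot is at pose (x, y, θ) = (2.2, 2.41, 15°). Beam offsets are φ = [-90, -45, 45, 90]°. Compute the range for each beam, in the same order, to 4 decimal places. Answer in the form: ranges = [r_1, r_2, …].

beam 1: φ=-90°, α=285°
  dir = (cos 285°, sin 285°) = (0.2588, -0.9659); from cell (2,2)
  next x-line at t=3.0910, next y-line at t=0.4245; Δt_x=3.8637, Δt_y=1.0353
    y: enter (2,1) at t=0.4245
    y: enter (2,0) at t=1.4597 ← occupied
  → r_1 = 1.4597
beam 2: φ=-45°, α=330°
  dir = (cos 330°, sin 330°) = (0.8660, -0.5000); from cell (2,2)
  next x-line at t=0.9238, next y-line at t=0.8200; Δt_x=1.1547, Δt_y=2.0000
    y: enter (2,1) at t=0.8200
    x: enter (3,1) at t=0.9238
    x: enter (4,1) at t=2.0785 ← occupied
  → r_2 = 2.0785
beam 3: φ=45°, α=60°
  dir = (cos 60°, sin 60°) = (0.5000, 0.8660); from cell (2,2)
  next x-line at t=1.6000, next y-line at t=0.6813; Δt_x=2.0000, Δt_y=1.1547
    y: enter (2,3) at t=0.6813
    x: enter (3,3) at t=1.6000
    y: enter (3,4) at t=1.8360
    y: enter (3,5) at t=2.9907
    x: enter (4,5) at t=3.6000 ← occupied
  → r_3 = 3.6000
beam 4: φ=90°, α=105°
  dir = (cos 105°, sin 105°) = (-0.2588, 0.9659); from cell (2,2)
  next x-line at t=0.7727, next y-line at t=0.6108; Δt_x=3.8637, Δt_y=1.0353
    y: enter (2,3) at t=0.6108
    x: enter (1,3) at t=0.7727 ← occupied
  → r_4 = 0.7727

ranges = [1.4597, 2.0785, 3.6000, 0.7727]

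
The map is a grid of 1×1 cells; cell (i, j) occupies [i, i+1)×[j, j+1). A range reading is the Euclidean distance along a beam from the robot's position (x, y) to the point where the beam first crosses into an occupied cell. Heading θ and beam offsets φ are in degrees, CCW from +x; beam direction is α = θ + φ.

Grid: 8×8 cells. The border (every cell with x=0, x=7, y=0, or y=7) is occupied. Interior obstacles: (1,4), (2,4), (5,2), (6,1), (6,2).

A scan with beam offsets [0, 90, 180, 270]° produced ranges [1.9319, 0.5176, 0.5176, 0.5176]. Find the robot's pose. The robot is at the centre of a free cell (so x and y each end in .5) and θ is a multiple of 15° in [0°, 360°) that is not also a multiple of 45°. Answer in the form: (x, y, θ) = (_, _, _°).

(x, y, θ) = (5.5, 1.5, 195°)

Candidates: 31 free-cell centres × 16 headings = 496 poses. Raycast each; keep the one whose scan matches to 4 dp.
  (4.5, 5.5, 210°): beam 1 = 1.7321 ≠ 1.9319 ✗
  (1.5, 2.5, 105°): beam 1 = 1.5529 ≠ 1.9319 ✗
  (6.5, 6.5, 15°): beam 1 = 0.5176 ≠ 1.9319 ✗
  …
  (5.5, 1.5, 195°): r_1=1.9319, r_2=0.5176, r_3=0.5176, r_4=0.5176 — all match ✓
Only this pose fits every beam.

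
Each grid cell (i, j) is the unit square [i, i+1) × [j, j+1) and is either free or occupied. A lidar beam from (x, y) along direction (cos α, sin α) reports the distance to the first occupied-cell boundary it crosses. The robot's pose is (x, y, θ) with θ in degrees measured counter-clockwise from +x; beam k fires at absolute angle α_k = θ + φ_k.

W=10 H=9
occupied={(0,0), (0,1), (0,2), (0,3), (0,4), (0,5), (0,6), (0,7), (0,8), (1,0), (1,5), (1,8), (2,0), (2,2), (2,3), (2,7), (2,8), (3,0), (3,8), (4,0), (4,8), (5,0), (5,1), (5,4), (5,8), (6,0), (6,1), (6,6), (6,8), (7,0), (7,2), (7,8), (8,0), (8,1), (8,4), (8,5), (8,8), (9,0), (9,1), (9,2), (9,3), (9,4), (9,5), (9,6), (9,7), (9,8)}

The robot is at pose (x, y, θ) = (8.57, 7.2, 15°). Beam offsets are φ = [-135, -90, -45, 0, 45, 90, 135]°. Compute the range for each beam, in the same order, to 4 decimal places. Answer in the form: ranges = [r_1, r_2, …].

beam 1: φ=-135°, α=240°
  dir = (cos 240°, sin 240°) = (-0.5000, -0.8660); from cell (8,7)
  next x-line at t=1.1400, next y-line at t=0.2309; Δt_x=2.0000, Δt_y=1.1547
    y: enter (8,6) at t=0.2309
    x: enter (7,6) at t=1.1400
    y: enter (7,5) at t=1.3856
    y: enter (7,4) at t=2.5403
    x: enter (6,4) at t=3.1400
    y: enter (6,3) at t=3.6950
    y: enter (6,2) at t=4.8497
    x: enter (5,2) at t=5.1400
    y: enter (5,1) at t=6.0044 ← occupied
  → r_1 = 6.0044
beam 2: φ=-90°, α=285°
  dir = (cos 285°, sin 285°) = (0.2588, -0.9659); from cell (8,7)
  next x-line at t=1.6614, next y-line at t=0.2071; Δt_x=3.8637, Δt_y=1.0353
    y: enter (8,6) at t=0.2071
    y: enter (8,5) at t=1.2423 ← occupied
  → r_2 = 1.2423
beam 3: φ=-45°, α=330°
  dir = (cos 330°, sin 330°) = (0.8660, -0.5000); from cell (8,7)
  next x-line at t=0.4965, next y-line at t=0.4000; Δt_x=1.1547, Δt_y=2.0000
    y: enter (8,6) at t=0.4000
    x: enter (9,6) at t=0.4965 ← occupied
  → r_3 = 0.4965
beam 4: φ=0°, α=15°
  dir = (cos 15°, sin 15°) = (0.9659, 0.2588); from cell (8,7)
  next x-line at t=0.4452, next y-line at t=3.0910; Δt_x=1.0353, Δt_y=3.8637
    x: enter (9,7) at t=0.4452 ← occupied
  → r_4 = 0.4452
beam 5: φ=45°, α=60°
  dir = (cos 60°, sin 60°) = (0.5000, 0.8660); from cell (8,7)
  next x-line at t=0.8600, next y-line at t=0.9238; Δt_x=2.0000, Δt_y=1.1547
    x: enter (9,7) at t=0.8600 ← occupied
  → r_5 = 0.8600
beam 6: φ=90°, α=105°
  dir = (cos 105°, sin 105°) = (-0.2588, 0.9659); from cell (8,7)
  next x-line at t=2.2023, next y-line at t=0.8282; Δt_x=3.8637, Δt_y=1.0353
    y: enter (8,8) at t=0.8282 ← occupied
  → r_6 = 0.8282
beam 7: φ=135°, α=150°
  dir = (cos 150°, sin 150°) = (-0.8660, 0.5000); from cell (8,7)
  next x-line at t=0.6582, next y-line at t=1.6000; Δt_x=1.1547, Δt_y=2.0000
    x: enter (7,7) at t=0.6582
    y: enter (7,8) at t=1.6000 ← occupied
  → r_7 = 1.6000

ranges = [6.0044, 1.2423, 0.4965, 0.4452, 0.8600, 0.8282, 1.6000]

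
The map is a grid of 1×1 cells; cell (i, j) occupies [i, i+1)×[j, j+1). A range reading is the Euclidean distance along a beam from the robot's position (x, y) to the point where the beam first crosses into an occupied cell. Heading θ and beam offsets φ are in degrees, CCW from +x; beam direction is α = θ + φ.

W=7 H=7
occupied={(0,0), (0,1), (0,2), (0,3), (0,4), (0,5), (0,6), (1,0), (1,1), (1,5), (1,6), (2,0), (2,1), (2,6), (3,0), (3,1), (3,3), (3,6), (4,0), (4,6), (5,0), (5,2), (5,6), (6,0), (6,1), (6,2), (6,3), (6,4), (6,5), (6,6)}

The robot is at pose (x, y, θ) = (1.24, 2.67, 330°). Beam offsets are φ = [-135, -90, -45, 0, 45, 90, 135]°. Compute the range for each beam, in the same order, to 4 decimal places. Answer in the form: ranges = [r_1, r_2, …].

beam 1: φ=-135°, α=195°
  direction (-0.9659, -0.2588); cell (1,2); t to first gridline: x 0.2485, y 2.5887 (then +1.0353 / +3.8637)
    (0,2) via x @ 0.2485  # hit
  → r_1 = 0.2485
beam 2: φ=-90°, α=240°
  direction (-0.5000, -0.8660); cell (1,2); t to first gridline: x 0.4800, y 0.7736 (then +2.0000 / +1.1547)
    (0,2) via x @ 0.4800  # hit
  → r_2 = 0.4800
beam 3: φ=-45°, α=285°
  direction (0.2588, -0.9659); cell (1,2); t to first gridline: x 2.9364, y 0.6936 (then +3.8637 / +1.0353)
    (1,1) via y @ 0.6936  # hit
  → r_3 = 0.6936
beam 4: φ=0°, α=330°
  direction (0.8660, -0.5000); cell (1,2); t to first gridline: x 0.8776, y 1.3400 (then +1.1547 / +2.0000)
    (2,2) via x @ 0.8776
    (2,1) via y @ 1.3400  # hit
  → r_4 = 1.3400
beam 5: φ=45°, α=15°
  direction (0.9659, 0.2588); cell (1,2); t to first gridline: x 0.7868, y 1.2750 (then +1.0353 / +3.8637)
    (2,2) via x @ 0.7868
    (2,3) via y @ 1.2750
    (3,3) via x @ 1.8221  # hit
  → r_5 = 1.8221
beam 6: φ=90°, α=60°
  direction (0.5000, 0.8660); cell (1,2); t to first gridline: x 1.5200, y 0.3811 (then +2.0000 / +1.1547)
    (1,3) via y @ 0.3811
    (2,3) via x @ 1.5200
    (2,4) via y @ 1.5358
    (2,5) via y @ 2.6905
    (3,5) via x @ 3.5200
    (3,6) via y @ 3.8452  # hit
  → r_6 = 3.8452
beam 7: φ=135°, α=105°
  direction (-0.2588, 0.9659); cell (1,2); t to first gridline: x 0.9273, y 0.3416 (then +3.8637 / +1.0353)
    (1,3) via y @ 0.3416
    (0,3) via x @ 0.9273  # hit
  → r_7 = 0.9273

ranges = [0.2485, 0.4800, 0.6936, 1.3400, 1.8221, 3.8452, 0.9273]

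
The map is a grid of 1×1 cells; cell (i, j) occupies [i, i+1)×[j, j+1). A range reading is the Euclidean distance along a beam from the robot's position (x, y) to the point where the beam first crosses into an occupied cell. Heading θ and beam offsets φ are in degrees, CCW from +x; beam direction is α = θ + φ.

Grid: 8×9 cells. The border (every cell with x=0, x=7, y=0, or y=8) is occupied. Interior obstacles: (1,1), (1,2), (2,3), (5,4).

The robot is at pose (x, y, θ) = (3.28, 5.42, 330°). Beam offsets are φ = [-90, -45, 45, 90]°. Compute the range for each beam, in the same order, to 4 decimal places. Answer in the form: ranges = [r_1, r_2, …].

ranges = [1.6397, 4.5759, 3.8512, 2.9791]

beam 1: φ=-90°, α=240°
  cosα=-0.5000 sinα=-0.8660 | (3,5) | tMaxX 0.5600 tMaxY 0.4850 | tΔX 2.0000 tΔY 1.1547
    t=0.4850 [y] (3,4)
    t=0.5600 [x] (2,4)
    t=1.6397 [y] (2,3) — stop
  → r_1 = 1.6397
beam 2: φ=-45°, α=285°
  cosα=0.2588 sinα=-0.9659 | (3,5) | tMaxX 2.7819 tMaxY 0.4348 | tΔX 3.8637 tΔY 1.0353
    t=0.4348 [y] (3,4)
    t=1.4701 [y] (3,3)
    t=2.5054 [y] (3,2)
    t=2.7819 [x] (4,2)
    t=3.5406 [y] (4,1)
    t=4.5759 [y] (4,0) — stop
  → r_2 = 4.5759
beam 3: φ=45°, α=15°
  cosα=0.9659 sinα=0.2588 | (3,5) | tMaxX 0.7454 tMaxY 2.2409 | tΔX 1.0353 tΔY 3.8637
    t=0.7454 [x] (4,5)
    t=1.7807 [x] (5,5)
    t=2.2409 [y] (5,6)
    t=2.8160 [x] (6,6)
    t=3.8512 [x] (7,6) — stop
  → r_3 = 3.8512
beam 4: φ=90°, α=60°
  cosα=0.5000 sinα=0.8660 | (3,5) | tMaxX 1.4400 tMaxY 0.6697 | tΔX 2.0000 tΔY 1.1547
    t=0.6697 [y] (3,6)
    t=1.4400 [x] (4,6)
    t=1.8244 [y] (4,7)
    t=2.9791 [y] (4,8) — stop
  → r_4 = 2.9791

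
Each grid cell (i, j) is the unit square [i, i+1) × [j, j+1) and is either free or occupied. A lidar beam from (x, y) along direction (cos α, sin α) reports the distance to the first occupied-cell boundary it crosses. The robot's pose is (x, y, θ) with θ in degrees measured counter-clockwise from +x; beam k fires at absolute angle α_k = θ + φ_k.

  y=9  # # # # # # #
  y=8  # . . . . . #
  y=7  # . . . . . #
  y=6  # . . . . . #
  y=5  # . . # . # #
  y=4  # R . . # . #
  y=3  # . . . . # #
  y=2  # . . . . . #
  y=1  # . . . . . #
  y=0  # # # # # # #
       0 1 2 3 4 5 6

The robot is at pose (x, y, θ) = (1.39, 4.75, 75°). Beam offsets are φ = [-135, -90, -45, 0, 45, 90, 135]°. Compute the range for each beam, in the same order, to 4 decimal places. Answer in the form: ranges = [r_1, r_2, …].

beam 1: φ=-135°, α=300°
  cosα=0.5000 sinα=-0.8660 | (1,4) | tMaxX 1.2200 tMaxY 0.8660 | tΔX 2.0000 tΔY 1.1547
    t=0.8660 [y] (1,3)
    t=1.2200 [x] (2,3)
    t=2.0207 [y] (2,2)
    t=3.1754 [y] (2,1)
    t=3.2200 [x] (3,1)
    t=4.3301 [y] (3,0) — stop
  → r_1 = 4.3301
beam 2: φ=-90°, α=345°
  cosα=0.9659 sinα=-0.2588 | (1,4) | tMaxX 0.6315 tMaxY 2.8978 | tΔX 1.0353 tΔY 3.8637
    t=0.6315 [x] (2,4)
    t=1.6668 [x] (3,4)
    t=2.7021 [x] (4,4) — stop
  → r_2 = 2.7021
beam 3: φ=-45°, α=30°
  cosα=0.8660 sinα=0.5000 | (1,4) | tMaxX 0.7044 tMaxY 0.5000 | tΔX 1.1547 tΔY 2.0000
    t=0.5000 [y] (1,5)
    t=0.7044 [x] (2,5)
    t=1.8591 [x] (3,5) — stop
  → r_3 = 1.8591
beam 4: φ=0°, α=75°
  cosα=0.2588 sinα=0.9659 | (1,4) | tMaxX 2.3569 tMaxY 0.2588 | tΔX 3.8637 tΔY 1.0353
    t=0.2588 [y] (1,5)
    t=1.2941 [y] (1,6)
    t=2.3294 [y] (1,7)
    t=2.3569 [x] (2,7)
    t=3.3646 [y] (2,8)
    t=4.3999 [y] (2,9) — stop
  → r_4 = 4.3999
beam 5: φ=45°, α=120°
  cosα=-0.5000 sinα=0.8660 | (1,4) | tMaxX 0.7800 tMaxY 0.2887 | tΔX 2.0000 tΔY 1.1547
    t=0.2887 [y] (1,5)
    t=0.7800 [x] (0,5) — stop
  → r_5 = 0.7800
beam 6: φ=90°, α=165°
  cosα=-0.9659 sinα=0.2588 | (1,4) | tMaxX 0.4038 tMaxY 0.9659 | tΔX 1.0353 tΔY 3.8637
    t=0.4038 [x] (0,4) — stop
  → r_6 = 0.4038
beam 7: φ=135°, α=210°
  cosα=-0.8660 sinα=-0.5000 | (1,4) | tMaxX 0.4503 tMaxY 1.5000 | tΔX 1.1547 tΔY 2.0000
    t=0.4503 [x] (0,4) — stop
  → r_7 = 0.4503

ranges = [4.3301, 2.7021, 1.8591, 4.3999, 0.7800, 0.4038, 0.4503]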